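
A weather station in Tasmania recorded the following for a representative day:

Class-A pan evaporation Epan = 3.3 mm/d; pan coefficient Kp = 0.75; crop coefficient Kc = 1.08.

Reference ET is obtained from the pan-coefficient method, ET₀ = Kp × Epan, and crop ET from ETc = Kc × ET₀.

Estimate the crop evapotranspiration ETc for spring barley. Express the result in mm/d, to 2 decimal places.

ET₀ = 0.75 × 3.3 = 2.4750 mm/d
ETc = Kc × ET₀ = 1.08 × 2.4750 = 2.6730 mm/d

2.67 mm/d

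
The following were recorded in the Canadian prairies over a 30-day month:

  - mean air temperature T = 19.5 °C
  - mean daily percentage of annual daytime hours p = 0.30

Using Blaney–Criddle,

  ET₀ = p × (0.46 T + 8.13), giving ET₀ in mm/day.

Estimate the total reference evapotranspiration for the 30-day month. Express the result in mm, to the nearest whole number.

ET₀ = 0.30 × (0.46 × 19.5 + 8.13) = 0.30 × 17.100 = 5.1300 mm/d
Monthly total = 5.1300 × 30 = 153.900 mm

154 mm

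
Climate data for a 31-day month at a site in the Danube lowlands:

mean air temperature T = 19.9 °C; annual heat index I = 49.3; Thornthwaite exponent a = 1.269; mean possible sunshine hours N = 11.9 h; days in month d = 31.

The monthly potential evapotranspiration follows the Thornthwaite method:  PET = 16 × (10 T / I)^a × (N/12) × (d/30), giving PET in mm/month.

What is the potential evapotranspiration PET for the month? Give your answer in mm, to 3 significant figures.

10T/I = 10 × 19.9 / 49.3 = 4.0365
(10T/I)^a = 4.0365^1.269 = 5.8752
Uncorrected PET = 16 × 5.8752 = 94.003 mm
Correction = (N/12)(d/30) = (11.9/12)(31/30) = 1.0247
PET = 94.003 × 1.0247 = 96.325 mm/month

96.3 mm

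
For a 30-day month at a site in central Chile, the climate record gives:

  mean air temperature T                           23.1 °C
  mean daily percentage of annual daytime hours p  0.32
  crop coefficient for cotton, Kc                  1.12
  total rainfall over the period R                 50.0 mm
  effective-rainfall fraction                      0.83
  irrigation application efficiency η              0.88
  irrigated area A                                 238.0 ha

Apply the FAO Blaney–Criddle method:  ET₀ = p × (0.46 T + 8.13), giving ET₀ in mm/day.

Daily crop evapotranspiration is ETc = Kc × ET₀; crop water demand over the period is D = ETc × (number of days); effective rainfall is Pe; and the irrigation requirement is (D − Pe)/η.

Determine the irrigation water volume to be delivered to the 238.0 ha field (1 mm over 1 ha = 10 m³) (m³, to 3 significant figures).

433000 m³

ET₀ = 0.32 × (0.46 × 23.1 + 8.13) = 0.32 × 18.756 = 6.0019 mm/d
ETc = Kc × ET₀ = 1.12 × 6.0019 = 6.7221 mm/d
Crop demand D = ETc × 30 d = 6.7221 × 30 = 201.663 mm
Pe = 0.83 × 50.0 = 41.500 mm
D − Pe = 201.663 − 41.500 = 160.163 mm
Gross irrigation = 160.163 / 0.88 = 182.003 mm
Volume = 182.003 mm × 238.0 ha × 10 = 433167.1 m³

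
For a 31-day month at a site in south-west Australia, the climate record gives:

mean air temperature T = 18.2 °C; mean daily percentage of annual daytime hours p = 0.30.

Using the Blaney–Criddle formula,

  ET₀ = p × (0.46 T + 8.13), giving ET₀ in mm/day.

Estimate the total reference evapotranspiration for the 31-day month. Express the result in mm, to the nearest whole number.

153 mm

ET₀ = 0.30 × (0.46 × 18.2 + 8.13) = 0.30 × 16.502 = 4.9506 mm/d
Monthly total = 4.9506 × 31 = 153.469 mm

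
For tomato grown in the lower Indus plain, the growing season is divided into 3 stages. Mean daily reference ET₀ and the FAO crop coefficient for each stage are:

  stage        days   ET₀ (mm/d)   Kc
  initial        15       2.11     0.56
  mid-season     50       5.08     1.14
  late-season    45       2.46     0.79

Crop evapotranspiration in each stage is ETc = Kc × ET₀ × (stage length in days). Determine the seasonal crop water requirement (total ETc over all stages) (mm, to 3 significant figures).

initial: 0.56 × 2.11 × 15 = 17.72 mm
mid-season: 1.14 × 5.08 × 50 = 289.56 mm
late-season: 0.79 × 2.46 × 45 = 87.45 mm
Seasonal total = 394.73 mm

395 mm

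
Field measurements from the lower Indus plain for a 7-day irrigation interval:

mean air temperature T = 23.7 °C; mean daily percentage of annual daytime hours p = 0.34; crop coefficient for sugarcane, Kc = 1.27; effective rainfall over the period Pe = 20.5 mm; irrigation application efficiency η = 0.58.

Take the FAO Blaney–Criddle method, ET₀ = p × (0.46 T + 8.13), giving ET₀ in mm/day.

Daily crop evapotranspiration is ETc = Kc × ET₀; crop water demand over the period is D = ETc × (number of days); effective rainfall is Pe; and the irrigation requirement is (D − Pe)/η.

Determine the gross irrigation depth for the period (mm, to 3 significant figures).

ET₀ = 0.34 × (0.46 × 23.7 + 8.13) = 0.34 × 19.032 = 6.4709 mm/d
ETc = Kc × ET₀ = 1.27 × 6.4709 = 8.2180 mm/d
Crop demand D = ETc × 7 d = 8.2180 × 7 = 57.526 mm
D − Pe = 57.526 − 20.5 = 37.026 mm
Gross irrigation = 37.026 / 0.58 = 63.838 mm

63.8 mm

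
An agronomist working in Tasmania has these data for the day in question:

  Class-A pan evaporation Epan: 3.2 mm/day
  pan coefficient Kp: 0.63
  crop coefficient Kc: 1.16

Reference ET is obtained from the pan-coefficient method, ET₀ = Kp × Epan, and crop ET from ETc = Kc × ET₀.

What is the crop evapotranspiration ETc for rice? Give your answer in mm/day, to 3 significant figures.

ET₀ = 0.63 × 3.2 = 2.0160 mm/d
ETc = Kc × ET₀ = 1.16 × 2.0160 = 2.3386 mm/d

2.34 mm/day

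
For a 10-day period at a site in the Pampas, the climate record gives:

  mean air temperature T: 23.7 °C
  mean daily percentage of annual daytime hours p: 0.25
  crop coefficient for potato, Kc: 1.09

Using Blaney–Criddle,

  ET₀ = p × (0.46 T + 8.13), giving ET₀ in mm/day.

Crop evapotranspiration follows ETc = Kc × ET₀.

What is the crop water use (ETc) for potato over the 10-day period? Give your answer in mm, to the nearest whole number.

ET₀ = 0.25 × (0.46 × 23.7 + 8.13) = 0.25 × 19.032 = 4.7580 mm/d
ETc = Kc × ET₀ = 1.09 × 4.7580 = 5.1862 mm/d
Over 10 days: 5.1862 × 10 = 51.862 mm

52 mm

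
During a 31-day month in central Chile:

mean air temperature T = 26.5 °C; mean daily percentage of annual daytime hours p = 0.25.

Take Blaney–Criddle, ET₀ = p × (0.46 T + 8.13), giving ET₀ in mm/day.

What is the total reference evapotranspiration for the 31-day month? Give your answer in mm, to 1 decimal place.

157.5 mm

ET₀ = 0.25 × (0.46 × 26.5 + 8.13) = 0.25 × 20.320 = 5.0800 mm/d
Monthly total = 5.0800 × 31 = 157.480 mm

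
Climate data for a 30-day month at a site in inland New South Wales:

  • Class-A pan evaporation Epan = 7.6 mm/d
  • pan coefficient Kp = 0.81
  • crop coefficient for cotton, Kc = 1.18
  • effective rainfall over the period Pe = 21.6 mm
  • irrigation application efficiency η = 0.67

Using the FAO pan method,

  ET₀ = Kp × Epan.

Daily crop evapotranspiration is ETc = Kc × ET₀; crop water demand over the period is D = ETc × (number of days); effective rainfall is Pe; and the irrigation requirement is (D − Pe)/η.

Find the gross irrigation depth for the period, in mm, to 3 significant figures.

293 mm

ET₀ = 0.81 × 7.6 = 6.1560 mm/d
ETc = Kc × ET₀ = 1.18 × 6.1560 = 7.2641 mm/d
Crop demand D = ETc × 30 d = 7.2641 × 30 = 217.923 mm
D − Pe = 217.923 − 21.6 = 196.323 mm
Gross irrigation = 196.323 / 0.67 = 293.019 mm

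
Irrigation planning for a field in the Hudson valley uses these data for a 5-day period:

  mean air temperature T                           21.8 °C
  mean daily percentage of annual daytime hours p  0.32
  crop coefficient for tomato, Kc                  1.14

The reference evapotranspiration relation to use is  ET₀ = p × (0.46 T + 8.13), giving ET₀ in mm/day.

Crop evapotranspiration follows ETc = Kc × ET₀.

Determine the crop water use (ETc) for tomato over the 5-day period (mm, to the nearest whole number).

ET₀ = 0.32 × (0.46 × 21.8 + 8.13) = 0.32 × 18.158 = 5.8106 mm/d
ETc = Kc × ET₀ = 1.14 × 5.8106 = 6.6241 mm/d
Over 5 days: 6.6241 × 5 = 33.121 mm

33 mm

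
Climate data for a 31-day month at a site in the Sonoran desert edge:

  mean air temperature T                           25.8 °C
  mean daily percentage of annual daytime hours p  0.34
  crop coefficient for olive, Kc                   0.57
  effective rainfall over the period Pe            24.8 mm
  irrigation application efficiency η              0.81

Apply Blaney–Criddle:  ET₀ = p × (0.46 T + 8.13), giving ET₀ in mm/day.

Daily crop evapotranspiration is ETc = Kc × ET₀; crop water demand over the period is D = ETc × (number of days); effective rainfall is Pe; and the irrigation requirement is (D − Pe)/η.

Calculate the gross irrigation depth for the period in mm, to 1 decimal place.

ET₀ = 0.34 × (0.46 × 25.8 + 8.13) = 0.34 × 19.998 = 6.7993 mm/d
ETc = Kc × ET₀ = 0.57 × 6.7993 = 3.8756 mm/d
Crop demand D = ETc × 31 d = 3.8756 × 31 = 120.144 mm
D − Pe = 120.144 − 24.8 = 95.344 mm
Gross irrigation = 95.344 / 0.81 = 117.709 mm

117.7 mm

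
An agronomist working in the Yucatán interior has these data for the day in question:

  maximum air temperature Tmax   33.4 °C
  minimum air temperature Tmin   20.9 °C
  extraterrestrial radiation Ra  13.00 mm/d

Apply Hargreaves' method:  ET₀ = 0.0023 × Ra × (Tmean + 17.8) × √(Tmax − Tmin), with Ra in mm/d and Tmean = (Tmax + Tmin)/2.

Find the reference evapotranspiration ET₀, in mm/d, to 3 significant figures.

4.75 mm/d

Tmean = (33.4 + 20.9)/2 = 27.15 °C
ET₀ = 0.0023 × 13.00 × (27.15 + 17.8) × √12.5 = 0.0023 × 13.00 × 44.95 × 3.5355 = 4.7517 mm/d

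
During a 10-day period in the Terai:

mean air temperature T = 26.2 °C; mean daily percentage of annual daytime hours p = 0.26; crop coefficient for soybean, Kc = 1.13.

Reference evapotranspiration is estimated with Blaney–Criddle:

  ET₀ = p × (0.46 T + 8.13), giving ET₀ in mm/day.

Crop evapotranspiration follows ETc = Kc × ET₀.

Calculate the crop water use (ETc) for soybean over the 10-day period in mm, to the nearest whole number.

59 mm

ET₀ = 0.26 × (0.46 × 26.2 + 8.13) = 0.26 × 20.182 = 5.2473 mm/d
ETc = Kc × ET₀ = 1.13 × 5.2473 = 5.9294 mm/d
Over 10 days: 5.9294 × 10 = 59.294 mm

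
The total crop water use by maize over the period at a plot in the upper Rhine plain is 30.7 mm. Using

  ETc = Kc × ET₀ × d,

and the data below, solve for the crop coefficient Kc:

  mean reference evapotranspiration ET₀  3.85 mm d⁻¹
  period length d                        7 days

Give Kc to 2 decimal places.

1.14

ETc = Kc × ET₀ × d  ⇒  Kc = ETc / (ET₀ × d)
Kc = 30.7 / (3.85 × 7) = 30.7 / 26.95 = 1.1391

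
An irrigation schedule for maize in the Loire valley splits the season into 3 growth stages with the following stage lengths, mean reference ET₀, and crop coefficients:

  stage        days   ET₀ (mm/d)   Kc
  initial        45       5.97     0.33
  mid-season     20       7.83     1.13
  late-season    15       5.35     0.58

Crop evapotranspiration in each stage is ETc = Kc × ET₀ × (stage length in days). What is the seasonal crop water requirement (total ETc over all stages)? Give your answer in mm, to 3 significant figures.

312 mm

initial: 0.33 × 5.97 × 45 = 88.65 mm
mid-season: 1.13 × 7.83 × 20 = 176.96 mm
late-season: 0.58 × 5.35 × 15 = 46.55 mm
Seasonal total = 312.16 mm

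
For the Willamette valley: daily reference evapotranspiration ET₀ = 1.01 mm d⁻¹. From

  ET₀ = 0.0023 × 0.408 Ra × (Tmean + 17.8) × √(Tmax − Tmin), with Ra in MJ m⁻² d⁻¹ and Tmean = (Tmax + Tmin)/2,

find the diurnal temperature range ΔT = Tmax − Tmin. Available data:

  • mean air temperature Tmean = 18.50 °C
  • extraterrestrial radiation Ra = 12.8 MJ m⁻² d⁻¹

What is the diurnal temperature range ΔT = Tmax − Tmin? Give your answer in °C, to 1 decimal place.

5.4 °C

√ΔT = ET₀ / [0.0023 × 0.408 × Ra × (Tmean+17.8)] = 1.01 / (0.0023 × 5.2224 × 36.30) = 2.3164
ΔT = 2.3164² = 5.366 °C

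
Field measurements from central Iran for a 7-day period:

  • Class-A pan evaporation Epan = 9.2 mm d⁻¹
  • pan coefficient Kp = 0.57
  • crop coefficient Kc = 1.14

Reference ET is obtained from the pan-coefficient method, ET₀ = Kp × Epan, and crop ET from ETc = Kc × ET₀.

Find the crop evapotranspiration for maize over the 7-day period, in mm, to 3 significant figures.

ET₀ = 0.57 × 9.2 = 5.2440 mm/d
ETc = Kc × ET₀ = 1.14 × 5.2440 = 5.9782 mm/d
Over 7 days: 5.9782 × 7 = 41.847 mm

41.8 mm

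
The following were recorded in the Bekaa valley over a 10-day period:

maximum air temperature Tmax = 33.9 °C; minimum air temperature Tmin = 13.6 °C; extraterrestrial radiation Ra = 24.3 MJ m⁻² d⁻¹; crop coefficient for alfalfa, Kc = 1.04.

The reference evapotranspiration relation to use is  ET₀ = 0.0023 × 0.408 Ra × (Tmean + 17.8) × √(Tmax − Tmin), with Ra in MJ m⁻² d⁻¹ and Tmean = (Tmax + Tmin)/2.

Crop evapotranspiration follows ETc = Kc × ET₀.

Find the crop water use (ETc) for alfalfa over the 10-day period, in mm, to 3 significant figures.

Tmean = (33.9 + 13.6)/2 = 23.75 °C
0.408 Ra = 0.408 × 24.3 = 9.9144 mm/d equivalent
ET₀ = 0.0023 × 9.9144 × (23.75 + 17.8) × √20.3 = 0.0023 × 9.9144 × 41.55 × 4.5056 = 4.2689 mm/d
ETc = Kc × ET₀ = 1.04 × 4.2689 = 4.4397 mm/d
Over 10 days: 4.4397 × 10 = 44.397 mm

44.4 mm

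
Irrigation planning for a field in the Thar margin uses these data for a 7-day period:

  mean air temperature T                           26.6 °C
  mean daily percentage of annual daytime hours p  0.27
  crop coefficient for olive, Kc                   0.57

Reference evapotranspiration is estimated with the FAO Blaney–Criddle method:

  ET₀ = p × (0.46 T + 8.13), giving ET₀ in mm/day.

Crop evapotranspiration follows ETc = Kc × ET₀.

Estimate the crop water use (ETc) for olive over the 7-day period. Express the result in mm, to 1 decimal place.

21.9 mm

ET₀ = 0.27 × (0.46 × 26.6 + 8.13) = 0.27 × 20.366 = 5.4988 mm/d
ETc = Kc × ET₀ = 0.57 × 5.4988 = 3.1343 mm/d
Over 7 days: 3.1343 × 7 = 21.940 mm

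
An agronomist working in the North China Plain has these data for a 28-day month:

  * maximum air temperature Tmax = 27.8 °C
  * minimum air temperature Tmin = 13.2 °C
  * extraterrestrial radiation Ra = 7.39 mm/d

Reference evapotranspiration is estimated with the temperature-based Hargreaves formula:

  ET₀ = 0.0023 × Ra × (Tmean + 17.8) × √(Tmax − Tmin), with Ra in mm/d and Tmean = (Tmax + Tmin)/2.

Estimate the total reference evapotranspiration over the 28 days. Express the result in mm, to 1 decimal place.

69.6 mm

Tmean = (27.8 + 13.2)/2 = 20.50 °C
ET₀ = 0.0023 × 7.39 × (20.50 + 17.8) × √14.6 = 0.0023 × 7.39 × 38.30 × 3.8210 = 2.4874 mm/d
Over 28 days: 2.4874 × 28 = 69.647 mm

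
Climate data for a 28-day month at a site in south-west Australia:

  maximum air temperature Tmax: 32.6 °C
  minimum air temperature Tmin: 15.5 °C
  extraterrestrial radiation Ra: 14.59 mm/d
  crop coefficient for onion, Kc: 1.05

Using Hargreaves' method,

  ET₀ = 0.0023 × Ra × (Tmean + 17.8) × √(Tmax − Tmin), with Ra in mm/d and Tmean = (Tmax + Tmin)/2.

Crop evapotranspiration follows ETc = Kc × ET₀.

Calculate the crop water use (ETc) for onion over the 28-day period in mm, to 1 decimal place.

Tmean = (32.6 + 15.5)/2 = 24.05 °C
ET₀ = 0.0023 × 14.59 × (24.05 + 17.8) × √17.1 = 0.0023 × 14.59 × 41.85 × 4.1352 = 5.8073 mm/d
ETc = Kc × ET₀ = 1.05 × 5.8073 = 6.0977 mm/d
Over 28 days: 6.0977 × 28 = 170.736 mm

170.7 mm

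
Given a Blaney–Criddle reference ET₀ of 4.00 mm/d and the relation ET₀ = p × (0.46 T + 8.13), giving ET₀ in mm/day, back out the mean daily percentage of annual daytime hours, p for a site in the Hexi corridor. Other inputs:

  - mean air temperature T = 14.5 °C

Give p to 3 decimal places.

0.270

p = ET₀ / (0.46 T + 8.13) = 4.00 / (0.46 × 14.5 + 8.13) = 4.00 / 14.800 = 0.2703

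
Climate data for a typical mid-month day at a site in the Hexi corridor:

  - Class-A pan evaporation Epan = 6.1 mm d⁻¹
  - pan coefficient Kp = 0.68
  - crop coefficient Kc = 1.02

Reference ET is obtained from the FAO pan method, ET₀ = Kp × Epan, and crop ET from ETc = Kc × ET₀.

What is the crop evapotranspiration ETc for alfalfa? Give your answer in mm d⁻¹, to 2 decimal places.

ET₀ = 0.68 × 6.1 = 4.1480 mm/d
ETc = Kc × ET₀ = 1.02 × 4.1480 = 4.2310 mm/d

4.23 mm d⁻¹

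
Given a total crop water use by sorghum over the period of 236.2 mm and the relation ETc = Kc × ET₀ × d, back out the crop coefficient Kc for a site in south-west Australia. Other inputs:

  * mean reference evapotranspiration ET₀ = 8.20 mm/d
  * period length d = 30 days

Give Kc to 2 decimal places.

ETc = Kc × ET₀ × d  ⇒  Kc = ETc / (ET₀ × d)
Kc = 236.2 / (8.20 × 30) = 236.2 / 246.00 = 0.9602

0.96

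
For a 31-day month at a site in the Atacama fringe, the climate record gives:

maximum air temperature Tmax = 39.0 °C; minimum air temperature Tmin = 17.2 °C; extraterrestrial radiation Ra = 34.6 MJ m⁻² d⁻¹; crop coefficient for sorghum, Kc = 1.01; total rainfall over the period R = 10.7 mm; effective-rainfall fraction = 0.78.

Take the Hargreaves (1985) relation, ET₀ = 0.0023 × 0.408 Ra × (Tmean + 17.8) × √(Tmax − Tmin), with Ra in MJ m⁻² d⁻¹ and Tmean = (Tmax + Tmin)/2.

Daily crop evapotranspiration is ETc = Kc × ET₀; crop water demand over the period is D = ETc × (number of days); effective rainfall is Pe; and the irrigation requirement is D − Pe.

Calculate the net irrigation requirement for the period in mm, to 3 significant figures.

210 mm

Tmean = (39.0 + 17.2)/2 = 28.10 °C
0.408 Ra = 0.408 × 34.6 = 14.1168 mm/d equivalent
ET₀ = 0.0023 × 14.1168 × (28.10 + 17.8) × √21.8 = 0.0023 × 14.1168 × 45.90 × 4.6690 = 6.9583 mm/d
ETc = Kc × ET₀ = 1.01 × 6.9583 = 7.0279 mm/d
Crop demand D = ETc × 31 d = 7.0279 × 31 = 217.865 mm
Pe = 0.78 × 10.7 = 8.346 mm
D − Pe = 217.865 − 8.346 = 209.519 mm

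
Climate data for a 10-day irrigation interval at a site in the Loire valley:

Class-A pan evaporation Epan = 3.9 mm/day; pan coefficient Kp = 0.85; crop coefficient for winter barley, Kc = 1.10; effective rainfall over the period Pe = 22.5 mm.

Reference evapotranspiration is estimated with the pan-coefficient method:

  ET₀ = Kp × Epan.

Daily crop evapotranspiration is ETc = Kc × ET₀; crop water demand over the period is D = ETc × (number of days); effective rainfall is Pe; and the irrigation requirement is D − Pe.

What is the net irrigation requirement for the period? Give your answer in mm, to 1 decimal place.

ET₀ = 0.85 × 3.9 = 3.3150 mm/d
ETc = Kc × ET₀ = 1.10 × 3.3150 = 3.6465 mm/d
Crop demand D = ETc × 10 d = 3.6465 × 10 = 36.465 mm
D − Pe = 36.465 − 22.5 = 13.965 mm

14.0 mm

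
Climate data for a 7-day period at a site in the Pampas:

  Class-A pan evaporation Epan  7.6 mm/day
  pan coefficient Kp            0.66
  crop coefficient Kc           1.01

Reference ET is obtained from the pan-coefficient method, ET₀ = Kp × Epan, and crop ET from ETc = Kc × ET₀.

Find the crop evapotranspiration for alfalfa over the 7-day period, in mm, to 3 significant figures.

ET₀ = 0.66 × 7.6 = 5.0160 mm/d
ETc = Kc × ET₀ = 1.01 × 5.0160 = 5.0662 mm/d
Over 7 days: 5.0662 × 7 = 35.463 mm

35.5 mm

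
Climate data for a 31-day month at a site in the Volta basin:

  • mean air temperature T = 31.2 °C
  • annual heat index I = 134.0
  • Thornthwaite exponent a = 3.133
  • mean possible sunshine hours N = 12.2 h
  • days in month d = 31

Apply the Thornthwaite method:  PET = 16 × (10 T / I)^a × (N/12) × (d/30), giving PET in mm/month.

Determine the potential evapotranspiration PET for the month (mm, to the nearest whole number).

10T/I = 10 × 31.2 / 134.0 = 2.3284
(10T/I)^a = 2.3284^3.133 = 14.1251
Uncorrected PET = 16 × 14.1251 = 226.002 mm
Correction = (N/12)(d/30) = (12.2/12)(31/30) = 1.0506
PET = 226.002 × 1.0506 = 237.438 mm/month

237 mm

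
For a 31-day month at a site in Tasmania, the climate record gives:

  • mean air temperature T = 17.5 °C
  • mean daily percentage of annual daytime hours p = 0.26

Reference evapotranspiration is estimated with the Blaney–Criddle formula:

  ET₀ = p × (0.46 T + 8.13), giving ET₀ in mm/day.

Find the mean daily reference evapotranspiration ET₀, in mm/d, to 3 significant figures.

ET₀ = 0.26 × (0.46 × 17.5 + 8.13) = 0.26 × 16.180 = 4.2068 mm/d

4.21 mm/d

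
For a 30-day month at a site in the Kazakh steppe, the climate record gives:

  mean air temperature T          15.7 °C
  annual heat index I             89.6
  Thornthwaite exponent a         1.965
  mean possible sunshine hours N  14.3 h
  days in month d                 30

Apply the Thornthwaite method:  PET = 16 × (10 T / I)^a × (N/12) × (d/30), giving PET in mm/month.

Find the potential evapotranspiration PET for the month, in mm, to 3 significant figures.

57.4 mm

10T/I = 10 × 15.7 / 89.6 = 1.7522
(10T/I)^a = 1.7522^1.965 = 3.0105
Uncorrected PET = 16 × 3.0105 = 48.168 mm
Correction = (N/12)(d/30) = (14.3/12)(30/30) = 1.1917
PET = 48.168 × 1.1917 = 57.402 mm/month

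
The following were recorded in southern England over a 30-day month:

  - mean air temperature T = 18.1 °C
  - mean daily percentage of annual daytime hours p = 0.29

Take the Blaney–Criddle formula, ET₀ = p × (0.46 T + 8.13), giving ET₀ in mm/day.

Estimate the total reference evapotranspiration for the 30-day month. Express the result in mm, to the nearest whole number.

143 mm

ET₀ = 0.29 × (0.46 × 18.1 + 8.13) = 0.29 × 16.456 = 4.7722 mm/d
Monthly total = 4.7722 × 30 = 143.166 mm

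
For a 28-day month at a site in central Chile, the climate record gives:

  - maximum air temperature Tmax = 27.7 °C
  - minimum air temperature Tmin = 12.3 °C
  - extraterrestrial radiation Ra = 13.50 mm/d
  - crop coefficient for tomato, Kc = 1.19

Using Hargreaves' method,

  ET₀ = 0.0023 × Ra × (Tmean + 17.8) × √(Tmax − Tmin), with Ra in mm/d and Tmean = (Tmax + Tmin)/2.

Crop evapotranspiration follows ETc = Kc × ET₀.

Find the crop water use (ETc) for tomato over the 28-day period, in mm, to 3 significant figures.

153 mm

Tmean = (27.7 + 12.3)/2 = 20.00 °C
ET₀ = 0.0023 × 13.50 × (20.00 + 17.8) × √15.4 = 0.0023 × 13.50 × 37.80 × 3.9243 = 4.6059 mm/d
ETc = Kc × ET₀ = 1.19 × 4.6059 = 5.4810 mm/d
Over 28 days: 5.4810 × 28 = 153.468 mm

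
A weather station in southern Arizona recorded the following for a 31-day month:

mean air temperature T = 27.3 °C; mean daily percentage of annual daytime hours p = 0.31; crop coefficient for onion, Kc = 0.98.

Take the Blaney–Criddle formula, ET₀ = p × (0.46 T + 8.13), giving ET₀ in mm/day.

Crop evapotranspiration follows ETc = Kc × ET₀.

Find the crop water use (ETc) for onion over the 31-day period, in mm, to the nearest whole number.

ET₀ = 0.31 × (0.46 × 27.3 + 8.13) = 0.31 × 20.688 = 6.4133 mm/d
ETc = Kc × ET₀ = 0.98 × 6.4133 = 6.2850 mm/d
Over 31 days: 6.2850 × 31 = 194.835 mm

195 mm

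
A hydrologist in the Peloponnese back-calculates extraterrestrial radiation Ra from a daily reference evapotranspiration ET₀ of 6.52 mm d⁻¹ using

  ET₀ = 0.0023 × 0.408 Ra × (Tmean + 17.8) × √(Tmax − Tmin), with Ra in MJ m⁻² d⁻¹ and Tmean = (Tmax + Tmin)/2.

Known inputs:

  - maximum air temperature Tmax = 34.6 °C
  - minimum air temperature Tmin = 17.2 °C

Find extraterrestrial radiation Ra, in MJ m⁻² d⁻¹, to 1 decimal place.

38.1 MJ m⁻² d⁻¹

Tmean = (34.6+17.2)/2 = 25.90 °C; ΔT = 17.4
Ra = ET₀ / [0.0023 × 0.408 × (Tmean+17.8) × √ΔT]
   = 6.52 / (0.0023 × 0.408 × 43.70 × 4.1713) = 38.116 MJ m⁻² d⁻¹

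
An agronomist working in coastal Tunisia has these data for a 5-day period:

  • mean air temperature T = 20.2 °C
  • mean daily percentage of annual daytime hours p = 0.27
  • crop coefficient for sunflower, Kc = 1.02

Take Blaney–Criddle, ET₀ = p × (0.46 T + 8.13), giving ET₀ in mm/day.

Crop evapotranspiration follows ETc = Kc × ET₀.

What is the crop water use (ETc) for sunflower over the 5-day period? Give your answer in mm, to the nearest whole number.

24 mm

ET₀ = 0.27 × (0.46 × 20.2 + 8.13) = 0.27 × 17.422 = 4.7039 mm/d
ETc = Kc × ET₀ = 1.02 × 4.7039 = 4.7980 mm/d
Over 5 days: 4.7980 × 5 = 23.990 mm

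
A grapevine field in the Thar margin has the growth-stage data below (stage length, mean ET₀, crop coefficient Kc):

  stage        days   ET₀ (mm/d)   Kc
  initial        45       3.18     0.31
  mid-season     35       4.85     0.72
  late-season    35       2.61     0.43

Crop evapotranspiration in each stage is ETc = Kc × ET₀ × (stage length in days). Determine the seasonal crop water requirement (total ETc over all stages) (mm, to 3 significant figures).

206 mm

initial: 0.31 × 3.18 × 45 = 44.36 mm
mid-season: 0.72 × 4.85 × 35 = 122.22 mm
late-season: 0.43 × 2.61 × 35 = 39.28 mm
Seasonal total = 205.86 mm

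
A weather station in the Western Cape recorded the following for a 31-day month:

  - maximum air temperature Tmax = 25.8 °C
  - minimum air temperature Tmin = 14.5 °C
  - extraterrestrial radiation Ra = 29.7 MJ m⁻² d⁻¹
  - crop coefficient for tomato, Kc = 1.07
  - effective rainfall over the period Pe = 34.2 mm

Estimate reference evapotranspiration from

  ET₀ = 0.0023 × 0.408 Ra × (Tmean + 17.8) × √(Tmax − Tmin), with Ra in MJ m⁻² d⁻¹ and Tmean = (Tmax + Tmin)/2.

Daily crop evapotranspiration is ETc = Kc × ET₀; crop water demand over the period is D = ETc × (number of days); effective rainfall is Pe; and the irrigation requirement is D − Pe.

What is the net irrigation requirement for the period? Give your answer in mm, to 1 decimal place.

83.7 mm

Tmean = (25.8 + 14.5)/2 = 20.15 °C
0.408 Ra = 0.408 × 29.7 = 12.1176 mm/d equivalent
ET₀ = 0.0023 × 12.1176 × (20.15 + 17.8) × √11.3 = 0.0023 × 12.1176 × 37.95 × 3.3615 = 3.5554 mm/d
ETc = Kc × ET₀ = 1.07 × 3.5554 = 3.8043 mm/d
Crop demand D = ETc × 31 d = 3.8043 × 31 = 117.933 mm
D − Pe = 117.933 − 34.2 = 83.733 mm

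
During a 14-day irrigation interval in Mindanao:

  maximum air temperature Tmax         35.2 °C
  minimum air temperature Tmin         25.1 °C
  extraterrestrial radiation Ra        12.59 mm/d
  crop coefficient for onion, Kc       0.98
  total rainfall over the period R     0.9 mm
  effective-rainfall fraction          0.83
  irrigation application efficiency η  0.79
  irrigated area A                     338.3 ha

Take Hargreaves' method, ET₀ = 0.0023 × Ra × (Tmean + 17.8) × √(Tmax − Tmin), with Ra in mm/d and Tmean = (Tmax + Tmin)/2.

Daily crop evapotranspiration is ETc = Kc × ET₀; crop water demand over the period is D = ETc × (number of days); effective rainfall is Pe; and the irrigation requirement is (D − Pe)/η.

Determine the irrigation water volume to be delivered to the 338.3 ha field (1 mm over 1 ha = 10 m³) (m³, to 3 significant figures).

256000 m³

Tmean = (35.2 + 25.1)/2 = 30.15 °C
ET₀ = 0.0023 × 12.59 × (30.15 + 17.8) × √10.1 = 0.0023 × 12.59 × 47.95 × 3.1780 = 4.4126 mm/d
ETc = Kc × ET₀ = 0.98 × 4.4126 = 4.3243 mm/d
Crop demand D = ETc × 14 d = 4.3243 × 14 = 60.540 mm
Pe = 0.83 × 0.9 = 0.747 mm
D − Pe = 60.540 − 0.747 = 59.793 mm
Gross irrigation = 59.793 / 0.79 = 75.687 mm
Volume = 75.687 mm × 338.3 ha × 10 = 256049.1 m³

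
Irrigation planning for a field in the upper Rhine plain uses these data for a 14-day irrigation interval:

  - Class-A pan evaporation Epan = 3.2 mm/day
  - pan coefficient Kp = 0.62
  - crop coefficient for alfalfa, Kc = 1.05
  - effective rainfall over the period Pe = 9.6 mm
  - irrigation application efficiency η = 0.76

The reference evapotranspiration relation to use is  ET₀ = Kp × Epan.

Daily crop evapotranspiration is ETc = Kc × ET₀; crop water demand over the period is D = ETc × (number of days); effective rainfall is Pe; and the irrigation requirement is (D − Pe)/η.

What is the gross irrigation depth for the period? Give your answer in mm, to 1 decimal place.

ET₀ = 0.62 × 3.2 = 1.9840 mm/d
ETc = Kc × ET₀ = 1.05 × 1.9840 = 2.0832 mm/d
Crop demand D = ETc × 14 d = 2.0832 × 14 = 29.165 mm
D − Pe = 29.165 − 9.6 = 19.565 mm
Gross irrigation = 19.565 / 0.76 = 25.743 mm

25.7 mm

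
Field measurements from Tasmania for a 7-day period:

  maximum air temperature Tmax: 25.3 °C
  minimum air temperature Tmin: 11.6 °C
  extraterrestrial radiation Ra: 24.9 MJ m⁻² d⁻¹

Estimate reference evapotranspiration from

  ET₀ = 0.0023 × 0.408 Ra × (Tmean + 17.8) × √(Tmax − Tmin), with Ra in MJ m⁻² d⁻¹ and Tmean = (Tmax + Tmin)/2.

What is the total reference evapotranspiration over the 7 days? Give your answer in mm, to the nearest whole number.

Tmean = (25.3 + 11.6)/2 = 18.45 °C
0.408 Ra = 0.408 × 24.9 = 10.1592 mm/d equivalent
ET₀ = 0.0023 × 10.1592 × (18.45 + 17.8) × √13.7 = 0.0023 × 10.1592 × 36.25 × 3.7014 = 3.1352 mm/d
Over 7 days: 3.1352 × 7 = 21.946 mm

22 mm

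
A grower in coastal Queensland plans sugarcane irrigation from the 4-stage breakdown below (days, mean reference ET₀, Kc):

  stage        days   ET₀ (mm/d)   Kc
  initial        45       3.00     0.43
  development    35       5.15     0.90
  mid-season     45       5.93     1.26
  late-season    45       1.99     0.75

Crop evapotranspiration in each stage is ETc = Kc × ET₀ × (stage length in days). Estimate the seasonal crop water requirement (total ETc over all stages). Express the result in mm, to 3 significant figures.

initial: 0.43 × 3.00 × 45 = 58.05 mm
development: 0.90 × 5.15 × 35 = 162.23 mm
mid-season: 1.26 × 5.93 × 45 = 336.23 mm
late-season: 0.75 × 1.99 × 45 = 67.16 mm
Seasonal total = 623.67 mm

624 mm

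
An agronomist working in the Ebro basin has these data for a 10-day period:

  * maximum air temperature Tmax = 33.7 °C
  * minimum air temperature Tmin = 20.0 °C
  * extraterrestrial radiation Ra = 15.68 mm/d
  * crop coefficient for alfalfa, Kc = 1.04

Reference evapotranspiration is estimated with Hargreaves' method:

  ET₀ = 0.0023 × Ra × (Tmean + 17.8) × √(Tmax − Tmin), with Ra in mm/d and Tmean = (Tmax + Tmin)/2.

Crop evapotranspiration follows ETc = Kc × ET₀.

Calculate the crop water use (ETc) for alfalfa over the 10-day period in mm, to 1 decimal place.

Tmean = (33.7 + 20.0)/2 = 26.85 °C
ET₀ = 0.0023 × 15.68 × (26.85 + 17.8) × √13.7 = 0.0023 × 15.68 × 44.65 × 3.7014 = 5.9602 mm/d
ETc = Kc × ET₀ = 1.04 × 5.9602 = 6.1986 mm/d
Over 10 days: 6.1986 × 10 = 61.986 mm

62.0 mm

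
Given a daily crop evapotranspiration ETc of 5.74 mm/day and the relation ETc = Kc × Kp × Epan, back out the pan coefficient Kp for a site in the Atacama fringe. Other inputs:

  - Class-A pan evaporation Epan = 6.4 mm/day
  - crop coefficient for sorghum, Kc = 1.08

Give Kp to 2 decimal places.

0.83

ETc = Kc × Kp × Epan  ⇒  Kp = ETc / (Kc × Epan)
Kp = 5.74 / (1.08 × 6.4) = 5.74 / 6.912 = 0.8304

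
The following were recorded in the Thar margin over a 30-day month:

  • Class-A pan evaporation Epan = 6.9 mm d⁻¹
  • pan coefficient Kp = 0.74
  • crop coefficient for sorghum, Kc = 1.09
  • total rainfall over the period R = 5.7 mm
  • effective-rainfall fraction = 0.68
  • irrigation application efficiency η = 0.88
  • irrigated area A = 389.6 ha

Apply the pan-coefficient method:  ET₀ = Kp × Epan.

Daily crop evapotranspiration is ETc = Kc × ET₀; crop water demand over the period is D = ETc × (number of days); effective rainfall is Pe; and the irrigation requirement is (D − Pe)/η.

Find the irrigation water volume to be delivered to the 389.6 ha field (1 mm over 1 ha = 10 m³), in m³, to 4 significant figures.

ET₀ = 0.74 × 6.9 = 5.1060 mm/d
ETc = Kc × ET₀ = 1.09 × 5.1060 = 5.5655 mm/d
Crop demand D = ETc × 30 d = 5.5655 × 30 = 166.965 mm
Pe = 0.68 × 5.7 = 3.876 mm
D − Pe = 166.965 − 3.876 = 163.089 mm
Gross irrigation = 163.089 / 0.88 = 185.328 mm
Volume = 185.328 mm × 389.6 ha × 10 = 722037.9 m³

722000 m³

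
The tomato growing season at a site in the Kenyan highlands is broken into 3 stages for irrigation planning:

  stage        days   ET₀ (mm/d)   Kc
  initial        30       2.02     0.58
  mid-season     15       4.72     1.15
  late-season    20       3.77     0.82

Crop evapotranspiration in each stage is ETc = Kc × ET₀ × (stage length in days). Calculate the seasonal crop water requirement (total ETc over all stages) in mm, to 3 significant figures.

178 mm

initial: 0.58 × 2.02 × 30 = 35.15 mm
mid-season: 1.15 × 4.72 × 15 = 81.42 mm
late-season: 0.82 × 3.77 × 20 = 61.83 mm
Seasonal total = 178.40 mm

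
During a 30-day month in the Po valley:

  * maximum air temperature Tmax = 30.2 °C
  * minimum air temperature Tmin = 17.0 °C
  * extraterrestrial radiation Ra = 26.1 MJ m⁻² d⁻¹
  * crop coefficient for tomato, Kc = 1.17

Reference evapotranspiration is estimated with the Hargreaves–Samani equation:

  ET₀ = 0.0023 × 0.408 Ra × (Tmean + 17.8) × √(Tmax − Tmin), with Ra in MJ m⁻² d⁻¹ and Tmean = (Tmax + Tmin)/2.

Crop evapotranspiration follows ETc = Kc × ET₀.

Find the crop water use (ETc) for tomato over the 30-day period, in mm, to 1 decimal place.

Tmean = (30.2 + 17.0)/2 = 23.60 °C
0.408 Ra = 0.408 × 26.1 = 10.6488 mm/d equivalent
ET₀ = 0.0023 × 10.6488 × (23.60 + 17.8) × √13.2 = 0.0023 × 10.6488 × 41.40 × 3.6332 = 3.6840 mm/d
ETc = Kc × ET₀ = 1.17 × 3.6840 = 4.3103 mm/d
Over 30 days: 4.3103 × 30 = 129.309 mm

129.3 mm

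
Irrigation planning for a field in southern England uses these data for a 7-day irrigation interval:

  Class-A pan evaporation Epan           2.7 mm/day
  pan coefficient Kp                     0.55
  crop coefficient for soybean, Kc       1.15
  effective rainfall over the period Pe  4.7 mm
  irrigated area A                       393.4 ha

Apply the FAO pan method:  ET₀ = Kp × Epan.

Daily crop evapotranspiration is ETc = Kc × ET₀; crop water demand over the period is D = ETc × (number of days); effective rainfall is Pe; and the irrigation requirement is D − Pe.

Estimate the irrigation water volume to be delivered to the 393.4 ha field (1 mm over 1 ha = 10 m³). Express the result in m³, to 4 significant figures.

ET₀ = 0.55 × 2.7 = 1.4850 mm/d
ETc = Kc × ET₀ = 1.15 × 1.4850 = 1.7078 mm/d
Crop demand D = ETc × 7 d = 1.7078 × 7 = 11.955 mm
D − Pe = 11.955 − 4.7 = 7.255 mm
Volume = 7.255 mm × 393.4 ha × 10 = 28541.2 m³

28540 m³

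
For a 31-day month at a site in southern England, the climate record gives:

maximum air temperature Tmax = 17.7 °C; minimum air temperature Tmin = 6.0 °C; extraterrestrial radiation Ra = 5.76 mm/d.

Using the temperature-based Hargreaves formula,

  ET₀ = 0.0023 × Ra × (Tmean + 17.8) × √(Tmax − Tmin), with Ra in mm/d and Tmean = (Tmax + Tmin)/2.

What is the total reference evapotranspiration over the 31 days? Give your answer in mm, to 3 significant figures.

41.7 mm

Tmean = (17.7 + 6.0)/2 = 11.85 °C
ET₀ = 0.0023 × 5.76 × (11.85 + 17.8) × √11.7 = 0.0023 × 5.76 × 29.65 × 3.4205 = 1.3436 mm/d
Over 31 days: 1.3436 × 31 = 41.652 mm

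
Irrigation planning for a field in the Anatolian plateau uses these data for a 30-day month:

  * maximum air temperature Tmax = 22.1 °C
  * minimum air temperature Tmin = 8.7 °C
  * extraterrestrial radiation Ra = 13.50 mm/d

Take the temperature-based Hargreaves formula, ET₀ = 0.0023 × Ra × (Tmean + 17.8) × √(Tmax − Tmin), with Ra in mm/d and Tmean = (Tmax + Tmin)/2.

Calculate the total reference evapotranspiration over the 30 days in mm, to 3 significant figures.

113 mm

Tmean = (22.1 + 8.7)/2 = 15.40 °C
ET₀ = 0.0023 × 13.50 × (15.40 + 17.8) × √13.4 = 0.0023 × 13.50 × 33.20 × 3.6606 = 3.7736 mm/d
Over 30 days: 3.7736 × 30 = 113.208 mm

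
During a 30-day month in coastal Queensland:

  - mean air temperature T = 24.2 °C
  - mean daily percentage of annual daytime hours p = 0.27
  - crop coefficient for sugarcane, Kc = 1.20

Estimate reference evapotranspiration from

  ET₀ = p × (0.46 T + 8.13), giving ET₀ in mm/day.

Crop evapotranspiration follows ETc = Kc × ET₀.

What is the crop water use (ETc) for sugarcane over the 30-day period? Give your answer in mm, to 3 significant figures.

187 mm

ET₀ = 0.27 × (0.46 × 24.2 + 8.13) = 0.27 × 19.262 = 5.2007 mm/d
ETc = Kc × ET₀ = 1.20 × 5.2007 = 6.2408 mm/d
Over 30 days: 6.2408 × 30 = 187.224 mm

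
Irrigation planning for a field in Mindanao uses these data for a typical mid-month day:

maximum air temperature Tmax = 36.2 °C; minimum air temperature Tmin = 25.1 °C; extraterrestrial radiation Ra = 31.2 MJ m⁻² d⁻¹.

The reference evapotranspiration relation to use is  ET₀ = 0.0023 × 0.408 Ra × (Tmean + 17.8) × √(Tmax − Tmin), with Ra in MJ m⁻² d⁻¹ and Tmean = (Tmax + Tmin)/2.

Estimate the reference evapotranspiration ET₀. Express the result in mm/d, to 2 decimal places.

4.73 mm/d

Tmean = (36.2 + 25.1)/2 = 30.65 °C
0.408 Ra = 0.408 × 31.2 = 12.7296 mm/d equivalent
ET₀ = 0.0023 × 12.7296 × (30.65 + 17.8) × √11.1 = 0.0023 × 12.7296 × 48.45 × 3.3317 = 4.7261 mm/d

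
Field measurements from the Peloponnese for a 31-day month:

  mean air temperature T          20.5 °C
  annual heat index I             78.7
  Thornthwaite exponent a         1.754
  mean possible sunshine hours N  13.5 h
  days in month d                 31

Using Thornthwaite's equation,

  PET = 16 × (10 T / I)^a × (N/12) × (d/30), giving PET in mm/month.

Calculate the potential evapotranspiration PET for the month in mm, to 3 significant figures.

10T/I = 10 × 20.5 / 78.7 = 2.6048
(10T/I)^a = 2.6048^1.754 = 5.3613
Uncorrected PET = 16 × 5.3613 = 85.781 mm
Correction = (N/12)(d/30) = (13.5/12)(31/30) = 1.1625
PET = 85.781 × 1.1625 = 99.720 mm/month

99.7 mm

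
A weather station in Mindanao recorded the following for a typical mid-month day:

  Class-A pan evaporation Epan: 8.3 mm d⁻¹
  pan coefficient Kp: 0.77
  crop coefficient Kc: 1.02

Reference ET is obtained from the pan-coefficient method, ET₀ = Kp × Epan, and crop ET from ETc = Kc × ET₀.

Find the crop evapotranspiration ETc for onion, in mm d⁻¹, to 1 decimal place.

6.5 mm d⁻¹

ET₀ = 0.77 × 8.3 = 6.3910 mm/d
ETc = Kc × ET₀ = 1.02 × 6.3910 = 6.5188 mm/d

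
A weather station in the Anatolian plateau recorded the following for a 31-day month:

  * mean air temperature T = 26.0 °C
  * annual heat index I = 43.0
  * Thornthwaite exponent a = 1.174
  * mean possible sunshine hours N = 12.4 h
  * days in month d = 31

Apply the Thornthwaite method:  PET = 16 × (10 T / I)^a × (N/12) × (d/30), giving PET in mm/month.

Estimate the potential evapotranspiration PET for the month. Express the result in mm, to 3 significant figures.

10T/I = 10 × 26.0 / 43.0 = 6.0465
(10T/I)^a = 6.0465^1.174 = 8.2696
Uncorrected PET = 16 × 8.2696 = 132.314 mm
Correction = (N/12)(d/30) = (12.4/12)(31/30) = 1.0678
PET = 132.314 × 1.0678 = 141.285 mm/month

141 mm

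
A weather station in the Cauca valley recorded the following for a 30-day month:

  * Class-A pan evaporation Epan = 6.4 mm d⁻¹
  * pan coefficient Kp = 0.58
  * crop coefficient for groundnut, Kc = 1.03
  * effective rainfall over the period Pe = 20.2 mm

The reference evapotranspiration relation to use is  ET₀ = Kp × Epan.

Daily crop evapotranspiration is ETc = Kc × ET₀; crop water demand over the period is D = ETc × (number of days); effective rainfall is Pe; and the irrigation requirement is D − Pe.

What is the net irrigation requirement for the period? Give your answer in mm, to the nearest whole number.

95 mm

ET₀ = 0.58 × 6.4 = 3.7120 mm/d
ETc = Kc × ET₀ = 1.03 × 3.7120 = 3.8234 mm/d
Crop demand D = ETc × 30 d = 3.8234 × 30 = 114.702 mm
D − Pe = 114.702 − 20.2 = 94.502 mm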